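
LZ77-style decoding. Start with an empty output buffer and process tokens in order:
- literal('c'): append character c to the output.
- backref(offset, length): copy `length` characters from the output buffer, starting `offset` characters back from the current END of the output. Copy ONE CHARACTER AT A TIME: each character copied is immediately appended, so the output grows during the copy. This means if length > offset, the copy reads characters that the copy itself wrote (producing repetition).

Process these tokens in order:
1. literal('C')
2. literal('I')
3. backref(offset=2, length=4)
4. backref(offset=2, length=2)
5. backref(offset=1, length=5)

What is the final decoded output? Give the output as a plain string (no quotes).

Token 1: literal('C'). Output: "C"
Token 2: literal('I'). Output: "CI"
Token 3: backref(off=2, len=4) (overlapping!). Copied 'CICI' from pos 0. Output: "CICICI"
Token 4: backref(off=2, len=2). Copied 'CI' from pos 4. Output: "CICICICI"
Token 5: backref(off=1, len=5) (overlapping!). Copied 'IIIII' from pos 7. Output: "CICICICIIIIII"

Answer: CICICICIIIIII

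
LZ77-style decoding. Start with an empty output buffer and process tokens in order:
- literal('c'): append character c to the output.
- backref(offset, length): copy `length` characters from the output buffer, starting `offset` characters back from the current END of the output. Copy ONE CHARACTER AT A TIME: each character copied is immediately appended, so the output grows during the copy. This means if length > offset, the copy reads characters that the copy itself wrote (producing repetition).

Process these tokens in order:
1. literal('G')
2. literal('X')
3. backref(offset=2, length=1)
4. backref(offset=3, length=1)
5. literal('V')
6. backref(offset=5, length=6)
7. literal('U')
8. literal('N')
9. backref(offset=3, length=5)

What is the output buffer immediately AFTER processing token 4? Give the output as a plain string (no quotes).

Token 1: literal('G'). Output: "G"
Token 2: literal('X'). Output: "GX"
Token 3: backref(off=2, len=1). Copied 'G' from pos 0. Output: "GXG"
Token 4: backref(off=3, len=1). Copied 'G' from pos 0. Output: "GXGG"

Answer: GXGG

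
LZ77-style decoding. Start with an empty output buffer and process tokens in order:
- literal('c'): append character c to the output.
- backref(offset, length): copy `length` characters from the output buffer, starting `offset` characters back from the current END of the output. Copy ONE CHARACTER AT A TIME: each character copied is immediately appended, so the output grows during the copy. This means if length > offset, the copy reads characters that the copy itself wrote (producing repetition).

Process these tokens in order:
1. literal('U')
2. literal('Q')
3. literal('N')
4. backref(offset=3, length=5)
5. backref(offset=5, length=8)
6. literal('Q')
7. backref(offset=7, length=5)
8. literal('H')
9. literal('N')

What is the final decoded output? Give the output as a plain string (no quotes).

Token 1: literal('U'). Output: "U"
Token 2: literal('Q'). Output: "UQ"
Token 3: literal('N'). Output: "UQN"
Token 4: backref(off=3, len=5) (overlapping!). Copied 'UQNUQ' from pos 0. Output: "UQNUQNUQ"
Token 5: backref(off=5, len=8) (overlapping!). Copied 'UQNUQUQN' from pos 3. Output: "UQNUQNUQUQNUQUQN"
Token 6: literal('Q'). Output: "UQNUQNUQUQNUQUQNQ"
Token 7: backref(off=7, len=5). Copied 'NUQUQ' from pos 10. Output: "UQNUQNUQUQNUQUQNQNUQUQ"
Token 8: literal('H'). Output: "UQNUQNUQUQNUQUQNQNUQUQH"
Token 9: literal('N'). Output: "UQNUQNUQUQNUQUQNQNUQUQHN"

Answer: UQNUQNUQUQNUQUQNQNUQUQHN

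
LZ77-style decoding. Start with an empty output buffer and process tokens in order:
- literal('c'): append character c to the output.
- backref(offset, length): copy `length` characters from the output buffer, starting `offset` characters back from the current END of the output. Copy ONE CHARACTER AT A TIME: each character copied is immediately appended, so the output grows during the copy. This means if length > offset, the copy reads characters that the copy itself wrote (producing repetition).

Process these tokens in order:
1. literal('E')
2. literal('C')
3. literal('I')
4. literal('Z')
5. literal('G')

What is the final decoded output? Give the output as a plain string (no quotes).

Answer: ECIZG

Derivation:
Token 1: literal('E'). Output: "E"
Token 2: literal('C'). Output: "EC"
Token 3: literal('I'). Output: "ECI"
Token 4: literal('Z'). Output: "ECIZ"
Token 5: literal('G'). Output: "ECIZG"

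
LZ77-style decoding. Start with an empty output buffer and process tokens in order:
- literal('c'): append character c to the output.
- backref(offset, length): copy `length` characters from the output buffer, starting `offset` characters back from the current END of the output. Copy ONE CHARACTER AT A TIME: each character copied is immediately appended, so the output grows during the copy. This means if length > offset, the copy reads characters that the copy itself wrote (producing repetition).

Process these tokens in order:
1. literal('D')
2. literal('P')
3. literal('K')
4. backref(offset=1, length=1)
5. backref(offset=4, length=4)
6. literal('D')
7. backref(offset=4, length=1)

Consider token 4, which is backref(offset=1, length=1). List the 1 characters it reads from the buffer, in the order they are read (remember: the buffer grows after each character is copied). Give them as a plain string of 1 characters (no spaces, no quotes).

Answer: K

Derivation:
Token 1: literal('D'). Output: "D"
Token 2: literal('P'). Output: "DP"
Token 3: literal('K'). Output: "DPK"
Token 4: backref(off=1, len=1). Buffer before: "DPK" (len 3)
  byte 1: read out[2]='K', append. Buffer now: "DPKK"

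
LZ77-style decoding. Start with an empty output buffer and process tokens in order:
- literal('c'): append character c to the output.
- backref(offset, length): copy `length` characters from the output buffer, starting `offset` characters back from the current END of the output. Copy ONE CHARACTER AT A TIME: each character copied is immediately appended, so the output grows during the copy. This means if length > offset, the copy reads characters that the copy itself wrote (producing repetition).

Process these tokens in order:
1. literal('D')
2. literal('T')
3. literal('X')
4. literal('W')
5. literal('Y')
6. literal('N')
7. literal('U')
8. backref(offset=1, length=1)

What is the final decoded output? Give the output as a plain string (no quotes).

Answer: DTXWYNUU

Derivation:
Token 1: literal('D'). Output: "D"
Token 2: literal('T'). Output: "DT"
Token 3: literal('X'). Output: "DTX"
Token 4: literal('W'). Output: "DTXW"
Token 5: literal('Y'). Output: "DTXWY"
Token 6: literal('N'). Output: "DTXWYN"
Token 7: literal('U'). Output: "DTXWYNU"
Token 8: backref(off=1, len=1). Copied 'U' from pos 6. Output: "DTXWYNUU"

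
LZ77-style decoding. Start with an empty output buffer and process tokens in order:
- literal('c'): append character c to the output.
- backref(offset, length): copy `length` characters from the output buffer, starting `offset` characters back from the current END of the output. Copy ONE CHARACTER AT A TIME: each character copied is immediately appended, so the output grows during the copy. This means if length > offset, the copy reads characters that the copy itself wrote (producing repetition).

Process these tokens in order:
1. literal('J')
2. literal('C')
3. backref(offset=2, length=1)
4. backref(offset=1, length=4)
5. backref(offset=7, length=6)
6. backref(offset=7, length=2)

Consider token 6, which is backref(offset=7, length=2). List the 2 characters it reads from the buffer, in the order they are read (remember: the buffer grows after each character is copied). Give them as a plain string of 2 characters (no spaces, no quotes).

Token 1: literal('J'). Output: "J"
Token 2: literal('C'). Output: "JC"
Token 3: backref(off=2, len=1). Copied 'J' from pos 0. Output: "JCJ"
Token 4: backref(off=1, len=4) (overlapping!). Copied 'JJJJ' from pos 2. Output: "JCJJJJJ"
Token 5: backref(off=7, len=6). Copied 'JCJJJJ' from pos 0. Output: "JCJJJJJJCJJJJ"
Token 6: backref(off=7, len=2). Buffer before: "JCJJJJJJCJJJJ" (len 13)
  byte 1: read out[6]='J', append. Buffer now: "JCJJJJJJCJJJJJ"
  byte 2: read out[7]='J', append. Buffer now: "JCJJJJJJCJJJJJJ"

Answer: JJ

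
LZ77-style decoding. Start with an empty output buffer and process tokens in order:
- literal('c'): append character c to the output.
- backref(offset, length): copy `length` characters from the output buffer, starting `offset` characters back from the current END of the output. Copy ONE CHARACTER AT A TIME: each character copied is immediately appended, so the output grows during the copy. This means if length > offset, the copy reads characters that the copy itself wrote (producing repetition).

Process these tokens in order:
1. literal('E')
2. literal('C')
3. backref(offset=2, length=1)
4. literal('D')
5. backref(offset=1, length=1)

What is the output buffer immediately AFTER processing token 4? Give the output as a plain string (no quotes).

Token 1: literal('E'). Output: "E"
Token 2: literal('C'). Output: "EC"
Token 3: backref(off=2, len=1). Copied 'E' from pos 0. Output: "ECE"
Token 4: literal('D'). Output: "ECED"

Answer: ECED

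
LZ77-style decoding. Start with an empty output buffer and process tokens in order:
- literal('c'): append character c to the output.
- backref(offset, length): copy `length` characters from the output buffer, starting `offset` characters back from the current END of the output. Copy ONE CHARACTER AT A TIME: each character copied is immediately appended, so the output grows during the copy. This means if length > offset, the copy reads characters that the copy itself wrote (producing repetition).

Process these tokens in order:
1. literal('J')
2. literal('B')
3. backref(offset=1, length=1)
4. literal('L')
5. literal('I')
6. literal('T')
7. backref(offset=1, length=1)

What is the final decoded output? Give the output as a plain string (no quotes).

Answer: JBBLITT

Derivation:
Token 1: literal('J'). Output: "J"
Token 2: literal('B'). Output: "JB"
Token 3: backref(off=1, len=1). Copied 'B' from pos 1. Output: "JBB"
Token 4: literal('L'). Output: "JBBL"
Token 5: literal('I'). Output: "JBBLI"
Token 6: literal('T'). Output: "JBBLIT"
Token 7: backref(off=1, len=1). Copied 'T' from pos 5. Output: "JBBLITT"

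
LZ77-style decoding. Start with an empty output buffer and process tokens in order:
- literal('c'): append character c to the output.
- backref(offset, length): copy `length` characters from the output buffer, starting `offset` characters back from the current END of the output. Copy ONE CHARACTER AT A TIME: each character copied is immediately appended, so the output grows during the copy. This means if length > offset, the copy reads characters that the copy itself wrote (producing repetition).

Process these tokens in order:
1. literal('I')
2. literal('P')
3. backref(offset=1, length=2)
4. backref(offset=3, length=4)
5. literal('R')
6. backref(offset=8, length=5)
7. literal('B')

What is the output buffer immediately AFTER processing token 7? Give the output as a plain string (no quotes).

Answer: IPPPPPPPRPPPPPB

Derivation:
Token 1: literal('I'). Output: "I"
Token 2: literal('P'). Output: "IP"
Token 3: backref(off=1, len=2) (overlapping!). Copied 'PP' from pos 1. Output: "IPPP"
Token 4: backref(off=3, len=4) (overlapping!). Copied 'PPPP' from pos 1. Output: "IPPPPPPP"
Token 5: literal('R'). Output: "IPPPPPPPR"
Token 6: backref(off=8, len=5). Copied 'PPPPP' from pos 1. Output: "IPPPPPPPRPPPPP"
Token 7: literal('B'). Output: "IPPPPPPPRPPPPPB"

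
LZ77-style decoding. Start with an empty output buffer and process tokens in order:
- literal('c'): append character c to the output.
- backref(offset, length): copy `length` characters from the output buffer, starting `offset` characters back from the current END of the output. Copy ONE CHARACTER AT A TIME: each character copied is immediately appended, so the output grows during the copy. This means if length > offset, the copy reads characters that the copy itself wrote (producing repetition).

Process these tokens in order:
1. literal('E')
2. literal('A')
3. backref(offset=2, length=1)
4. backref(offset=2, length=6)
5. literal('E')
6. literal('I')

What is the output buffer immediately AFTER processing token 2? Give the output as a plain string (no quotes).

Answer: EA

Derivation:
Token 1: literal('E'). Output: "E"
Token 2: literal('A'). Output: "EA"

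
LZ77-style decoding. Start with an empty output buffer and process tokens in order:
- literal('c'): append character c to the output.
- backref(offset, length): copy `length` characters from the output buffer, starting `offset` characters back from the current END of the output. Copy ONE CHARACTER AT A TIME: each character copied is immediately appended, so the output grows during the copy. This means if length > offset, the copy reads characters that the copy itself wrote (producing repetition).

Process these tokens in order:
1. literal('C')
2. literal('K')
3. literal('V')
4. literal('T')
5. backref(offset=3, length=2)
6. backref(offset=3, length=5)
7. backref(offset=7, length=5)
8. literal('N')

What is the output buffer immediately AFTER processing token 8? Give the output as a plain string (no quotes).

Answer: CKVTKVTKVTKKVTKVN

Derivation:
Token 1: literal('C'). Output: "C"
Token 2: literal('K'). Output: "CK"
Token 3: literal('V'). Output: "CKV"
Token 4: literal('T'). Output: "CKVT"
Token 5: backref(off=3, len=2). Copied 'KV' from pos 1. Output: "CKVTKV"
Token 6: backref(off=3, len=5) (overlapping!). Copied 'TKVTK' from pos 3. Output: "CKVTKVTKVTK"
Token 7: backref(off=7, len=5). Copied 'KVTKV' from pos 4. Output: "CKVTKVTKVTKKVTKV"
Token 8: literal('N'). Output: "CKVTKVTKVTKKVTKVN"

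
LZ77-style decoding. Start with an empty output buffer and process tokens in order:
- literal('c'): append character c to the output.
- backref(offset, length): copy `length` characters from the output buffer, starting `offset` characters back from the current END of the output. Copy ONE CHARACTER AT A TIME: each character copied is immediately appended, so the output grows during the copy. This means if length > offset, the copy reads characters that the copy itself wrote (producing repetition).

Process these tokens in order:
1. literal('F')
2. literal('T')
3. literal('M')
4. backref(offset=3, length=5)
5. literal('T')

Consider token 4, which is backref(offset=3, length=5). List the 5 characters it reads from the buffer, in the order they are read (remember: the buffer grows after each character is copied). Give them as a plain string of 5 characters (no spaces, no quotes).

Token 1: literal('F'). Output: "F"
Token 2: literal('T'). Output: "FT"
Token 3: literal('M'). Output: "FTM"
Token 4: backref(off=3, len=5). Buffer before: "FTM" (len 3)
  byte 1: read out[0]='F', append. Buffer now: "FTMF"
  byte 2: read out[1]='T', append. Buffer now: "FTMFT"
  byte 3: read out[2]='M', append. Buffer now: "FTMFTM"
  byte 4: read out[3]='F', append. Buffer now: "FTMFTMF"
  byte 5: read out[4]='T', append. Buffer now: "FTMFTMFT"

Answer: FTMFT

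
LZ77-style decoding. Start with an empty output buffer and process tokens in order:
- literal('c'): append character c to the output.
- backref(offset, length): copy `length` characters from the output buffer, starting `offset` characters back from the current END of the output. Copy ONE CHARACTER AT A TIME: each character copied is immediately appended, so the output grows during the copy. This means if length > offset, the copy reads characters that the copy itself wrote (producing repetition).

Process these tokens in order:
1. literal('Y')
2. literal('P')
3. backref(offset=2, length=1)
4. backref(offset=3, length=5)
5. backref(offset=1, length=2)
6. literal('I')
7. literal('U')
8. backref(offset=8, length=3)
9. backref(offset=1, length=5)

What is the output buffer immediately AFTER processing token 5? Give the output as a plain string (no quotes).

Token 1: literal('Y'). Output: "Y"
Token 2: literal('P'). Output: "YP"
Token 3: backref(off=2, len=1). Copied 'Y' from pos 0. Output: "YPY"
Token 4: backref(off=3, len=5) (overlapping!). Copied 'YPYYP' from pos 0. Output: "YPYYPYYP"
Token 5: backref(off=1, len=2) (overlapping!). Copied 'PP' from pos 7. Output: "YPYYPYYPPP"

Answer: YPYYPYYPPP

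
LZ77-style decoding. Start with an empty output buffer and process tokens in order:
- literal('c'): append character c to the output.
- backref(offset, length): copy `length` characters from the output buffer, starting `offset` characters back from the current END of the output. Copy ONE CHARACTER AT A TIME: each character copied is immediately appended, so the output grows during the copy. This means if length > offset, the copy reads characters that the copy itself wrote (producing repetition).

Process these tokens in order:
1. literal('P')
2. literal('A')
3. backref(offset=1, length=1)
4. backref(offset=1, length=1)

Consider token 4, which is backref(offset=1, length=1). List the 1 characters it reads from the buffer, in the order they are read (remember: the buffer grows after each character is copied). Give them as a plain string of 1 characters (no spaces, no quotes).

Answer: A

Derivation:
Token 1: literal('P'). Output: "P"
Token 2: literal('A'). Output: "PA"
Token 3: backref(off=1, len=1). Copied 'A' from pos 1. Output: "PAA"
Token 4: backref(off=1, len=1). Buffer before: "PAA" (len 3)
  byte 1: read out[2]='A', append. Buffer now: "PAAA"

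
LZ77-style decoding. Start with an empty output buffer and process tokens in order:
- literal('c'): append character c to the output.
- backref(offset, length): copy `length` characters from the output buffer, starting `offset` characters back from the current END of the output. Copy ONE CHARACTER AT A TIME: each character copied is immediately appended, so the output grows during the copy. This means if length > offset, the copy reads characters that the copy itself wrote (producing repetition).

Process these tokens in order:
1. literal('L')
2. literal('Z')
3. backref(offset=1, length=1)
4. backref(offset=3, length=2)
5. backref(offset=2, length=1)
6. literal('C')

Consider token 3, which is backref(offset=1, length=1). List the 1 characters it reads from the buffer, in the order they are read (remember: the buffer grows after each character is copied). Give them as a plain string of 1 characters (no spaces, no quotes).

Answer: Z

Derivation:
Token 1: literal('L'). Output: "L"
Token 2: literal('Z'). Output: "LZ"
Token 3: backref(off=1, len=1). Buffer before: "LZ" (len 2)
  byte 1: read out[1]='Z', append. Buffer now: "LZZ"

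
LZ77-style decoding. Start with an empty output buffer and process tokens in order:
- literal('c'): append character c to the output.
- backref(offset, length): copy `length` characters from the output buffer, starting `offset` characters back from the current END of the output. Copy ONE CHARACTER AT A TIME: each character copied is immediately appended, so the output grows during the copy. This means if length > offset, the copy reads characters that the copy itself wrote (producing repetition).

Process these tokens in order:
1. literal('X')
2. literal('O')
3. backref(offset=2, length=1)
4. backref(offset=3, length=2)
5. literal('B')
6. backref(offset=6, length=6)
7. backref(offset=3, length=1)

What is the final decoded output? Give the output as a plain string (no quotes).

Answer: XOXXOBXOXXOBX

Derivation:
Token 1: literal('X'). Output: "X"
Token 2: literal('O'). Output: "XO"
Token 3: backref(off=2, len=1). Copied 'X' from pos 0. Output: "XOX"
Token 4: backref(off=3, len=2). Copied 'XO' from pos 0. Output: "XOXXO"
Token 5: literal('B'). Output: "XOXXOB"
Token 6: backref(off=6, len=6). Copied 'XOXXOB' from pos 0. Output: "XOXXOBXOXXOB"
Token 7: backref(off=3, len=1). Copied 'X' from pos 9. Output: "XOXXOBXOXXOBX"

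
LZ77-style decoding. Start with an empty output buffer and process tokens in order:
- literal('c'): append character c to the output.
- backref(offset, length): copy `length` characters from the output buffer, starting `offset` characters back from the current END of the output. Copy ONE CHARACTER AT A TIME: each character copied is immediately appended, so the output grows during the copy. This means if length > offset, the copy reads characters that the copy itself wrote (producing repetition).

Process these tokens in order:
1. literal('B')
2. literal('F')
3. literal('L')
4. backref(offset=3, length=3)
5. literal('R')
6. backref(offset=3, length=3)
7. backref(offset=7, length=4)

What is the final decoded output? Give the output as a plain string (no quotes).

Token 1: literal('B'). Output: "B"
Token 2: literal('F'). Output: "BF"
Token 3: literal('L'). Output: "BFL"
Token 4: backref(off=3, len=3). Copied 'BFL' from pos 0. Output: "BFLBFL"
Token 5: literal('R'). Output: "BFLBFLR"
Token 6: backref(off=3, len=3). Copied 'FLR' from pos 4. Output: "BFLBFLRFLR"
Token 7: backref(off=7, len=4). Copied 'BFLR' from pos 3. Output: "BFLBFLRFLRBFLR"

Answer: BFLBFLRFLRBFLR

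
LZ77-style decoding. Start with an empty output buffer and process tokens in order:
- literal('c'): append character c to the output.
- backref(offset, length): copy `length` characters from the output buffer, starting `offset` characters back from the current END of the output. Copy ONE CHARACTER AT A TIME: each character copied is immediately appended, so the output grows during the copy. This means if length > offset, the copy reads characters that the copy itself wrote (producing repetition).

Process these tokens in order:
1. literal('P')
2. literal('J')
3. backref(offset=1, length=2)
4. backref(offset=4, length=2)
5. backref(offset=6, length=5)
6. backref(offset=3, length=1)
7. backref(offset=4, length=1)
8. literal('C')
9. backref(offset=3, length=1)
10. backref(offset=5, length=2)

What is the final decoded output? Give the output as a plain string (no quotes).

Answer: PJJJPJPJJJPJJCJPJ

Derivation:
Token 1: literal('P'). Output: "P"
Token 2: literal('J'). Output: "PJ"
Token 3: backref(off=1, len=2) (overlapping!). Copied 'JJ' from pos 1. Output: "PJJJ"
Token 4: backref(off=4, len=2). Copied 'PJ' from pos 0. Output: "PJJJPJ"
Token 5: backref(off=6, len=5). Copied 'PJJJP' from pos 0. Output: "PJJJPJPJJJP"
Token 6: backref(off=3, len=1). Copied 'J' from pos 8. Output: "PJJJPJPJJJPJ"
Token 7: backref(off=4, len=1). Copied 'J' from pos 8. Output: "PJJJPJPJJJPJJ"
Token 8: literal('C'). Output: "PJJJPJPJJJPJJC"
Token 9: backref(off=3, len=1). Copied 'J' from pos 11. Output: "PJJJPJPJJJPJJCJ"
Token 10: backref(off=5, len=2). Copied 'PJ' from pos 10. Output: "PJJJPJPJJJPJJCJPJ"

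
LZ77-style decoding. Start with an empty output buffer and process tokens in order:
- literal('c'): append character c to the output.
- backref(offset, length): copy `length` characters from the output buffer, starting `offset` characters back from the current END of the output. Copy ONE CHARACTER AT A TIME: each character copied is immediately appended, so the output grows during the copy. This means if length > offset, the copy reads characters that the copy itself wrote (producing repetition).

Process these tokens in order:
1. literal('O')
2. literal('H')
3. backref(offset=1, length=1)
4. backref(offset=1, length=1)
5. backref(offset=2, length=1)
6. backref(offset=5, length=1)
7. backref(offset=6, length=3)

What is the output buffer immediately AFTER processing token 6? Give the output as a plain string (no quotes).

Token 1: literal('O'). Output: "O"
Token 2: literal('H'). Output: "OH"
Token 3: backref(off=1, len=1). Copied 'H' from pos 1. Output: "OHH"
Token 4: backref(off=1, len=1). Copied 'H' from pos 2. Output: "OHHH"
Token 5: backref(off=2, len=1). Copied 'H' from pos 2. Output: "OHHHH"
Token 6: backref(off=5, len=1). Copied 'O' from pos 0. Output: "OHHHHO"

Answer: OHHHHO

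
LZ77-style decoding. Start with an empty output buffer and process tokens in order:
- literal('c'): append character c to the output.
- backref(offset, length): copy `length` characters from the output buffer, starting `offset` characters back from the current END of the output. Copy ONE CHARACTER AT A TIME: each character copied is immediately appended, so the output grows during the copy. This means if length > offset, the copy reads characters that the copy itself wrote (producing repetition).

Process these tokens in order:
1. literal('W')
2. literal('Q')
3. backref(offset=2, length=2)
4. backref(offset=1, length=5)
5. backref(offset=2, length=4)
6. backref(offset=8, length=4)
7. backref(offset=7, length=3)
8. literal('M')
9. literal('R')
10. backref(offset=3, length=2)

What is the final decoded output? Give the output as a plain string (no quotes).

Token 1: literal('W'). Output: "W"
Token 2: literal('Q'). Output: "WQ"
Token 3: backref(off=2, len=2). Copied 'WQ' from pos 0. Output: "WQWQ"
Token 4: backref(off=1, len=5) (overlapping!). Copied 'QQQQQ' from pos 3. Output: "WQWQQQQQQ"
Token 5: backref(off=2, len=4) (overlapping!). Copied 'QQQQ' from pos 7. Output: "WQWQQQQQQQQQQ"
Token 6: backref(off=8, len=4). Copied 'QQQQ' from pos 5. Output: "WQWQQQQQQQQQQQQQQ"
Token 7: backref(off=7, len=3). Copied 'QQQ' from pos 10. Output: "WQWQQQQQQQQQQQQQQQQQ"
Token 8: literal('M'). Output: "WQWQQQQQQQQQQQQQQQQQM"
Token 9: literal('R'). Output: "WQWQQQQQQQQQQQQQQQQQMR"
Token 10: backref(off=3, len=2). Copied 'QM' from pos 19. Output: "WQWQQQQQQQQQQQQQQQQQMRQM"

Answer: WQWQQQQQQQQQQQQQQQQQMRQM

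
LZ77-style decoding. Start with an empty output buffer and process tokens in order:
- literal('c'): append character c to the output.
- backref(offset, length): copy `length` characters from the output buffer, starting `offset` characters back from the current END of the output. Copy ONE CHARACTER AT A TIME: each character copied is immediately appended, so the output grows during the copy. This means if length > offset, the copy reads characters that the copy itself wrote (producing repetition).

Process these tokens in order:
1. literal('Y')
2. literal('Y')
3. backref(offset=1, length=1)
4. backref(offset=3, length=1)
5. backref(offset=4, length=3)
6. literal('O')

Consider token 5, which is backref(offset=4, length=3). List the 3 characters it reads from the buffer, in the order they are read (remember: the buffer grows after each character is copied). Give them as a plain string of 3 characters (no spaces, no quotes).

Token 1: literal('Y'). Output: "Y"
Token 2: literal('Y'). Output: "YY"
Token 3: backref(off=1, len=1). Copied 'Y' from pos 1. Output: "YYY"
Token 4: backref(off=3, len=1). Copied 'Y' from pos 0. Output: "YYYY"
Token 5: backref(off=4, len=3). Buffer before: "YYYY" (len 4)
  byte 1: read out[0]='Y', append. Buffer now: "YYYYY"
  byte 2: read out[1]='Y', append. Buffer now: "YYYYYY"
  byte 3: read out[2]='Y', append. Buffer now: "YYYYYYY"

Answer: YYY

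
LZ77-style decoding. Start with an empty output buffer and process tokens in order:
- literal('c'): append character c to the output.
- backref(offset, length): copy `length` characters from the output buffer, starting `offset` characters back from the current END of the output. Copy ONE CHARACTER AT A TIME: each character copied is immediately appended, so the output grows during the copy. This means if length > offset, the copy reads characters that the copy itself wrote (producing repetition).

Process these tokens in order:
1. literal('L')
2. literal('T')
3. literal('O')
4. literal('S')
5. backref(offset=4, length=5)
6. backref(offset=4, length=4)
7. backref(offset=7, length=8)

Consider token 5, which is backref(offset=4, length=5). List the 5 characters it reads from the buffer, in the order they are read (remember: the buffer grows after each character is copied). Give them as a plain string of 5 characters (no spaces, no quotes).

Token 1: literal('L'). Output: "L"
Token 2: literal('T'). Output: "LT"
Token 3: literal('O'). Output: "LTO"
Token 4: literal('S'). Output: "LTOS"
Token 5: backref(off=4, len=5). Buffer before: "LTOS" (len 4)
  byte 1: read out[0]='L', append. Buffer now: "LTOSL"
  byte 2: read out[1]='T', append. Buffer now: "LTOSLT"
  byte 3: read out[2]='O', append. Buffer now: "LTOSLTO"
  byte 4: read out[3]='S', append. Buffer now: "LTOSLTOS"
  byte 5: read out[4]='L', append. Buffer now: "LTOSLTOSL"

Answer: LTOSL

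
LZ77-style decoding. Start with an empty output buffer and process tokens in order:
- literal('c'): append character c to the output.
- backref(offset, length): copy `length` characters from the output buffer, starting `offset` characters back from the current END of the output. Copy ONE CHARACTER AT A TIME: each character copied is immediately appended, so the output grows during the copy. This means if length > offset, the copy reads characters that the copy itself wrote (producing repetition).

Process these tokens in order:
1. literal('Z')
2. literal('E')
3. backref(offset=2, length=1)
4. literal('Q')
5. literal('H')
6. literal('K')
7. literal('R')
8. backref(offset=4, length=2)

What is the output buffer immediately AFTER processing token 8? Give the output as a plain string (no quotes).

Answer: ZEZQHKRQH

Derivation:
Token 1: literal('Z'). Output: "Z"
Token 2: literal('E'). Output: "ZE"
Token 3: backref(off=2, len=1). Copied 'Z' from pos 0. Output: "ZEZ"
Token 4: literal('Q'). Output: "ZEZQ"
Token 5: literal('H'). Output: "ZEZQH"
Token 6: literal('K'). Output: "ZEZQHK"
Token 7: literal('R'). Output: "ZEZQHKR"
Token 8: backref(off=4, len=2). Copied 'QH' from pos 3. Output: "ZEZQHKRQH"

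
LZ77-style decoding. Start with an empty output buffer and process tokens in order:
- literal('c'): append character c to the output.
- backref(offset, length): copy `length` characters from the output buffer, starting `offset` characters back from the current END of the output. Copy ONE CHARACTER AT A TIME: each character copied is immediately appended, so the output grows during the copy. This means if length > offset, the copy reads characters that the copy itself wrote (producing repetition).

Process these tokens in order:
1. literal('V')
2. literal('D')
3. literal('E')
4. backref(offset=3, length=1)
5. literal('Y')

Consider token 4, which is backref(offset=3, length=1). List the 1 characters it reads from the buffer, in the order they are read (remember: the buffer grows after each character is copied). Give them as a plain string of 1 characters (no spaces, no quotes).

Token 1: literal('V'). Output: "V"
Token 2: literal('D'). Output: "VD"
Token 3: literal('E'). Output: "VDE"
Token 4: backref(off=3, len=1). Buffer before: "VDE" (len 3)
  byte 1: read out[0]='V', append. Buffer now: "VDEV"

Answer: V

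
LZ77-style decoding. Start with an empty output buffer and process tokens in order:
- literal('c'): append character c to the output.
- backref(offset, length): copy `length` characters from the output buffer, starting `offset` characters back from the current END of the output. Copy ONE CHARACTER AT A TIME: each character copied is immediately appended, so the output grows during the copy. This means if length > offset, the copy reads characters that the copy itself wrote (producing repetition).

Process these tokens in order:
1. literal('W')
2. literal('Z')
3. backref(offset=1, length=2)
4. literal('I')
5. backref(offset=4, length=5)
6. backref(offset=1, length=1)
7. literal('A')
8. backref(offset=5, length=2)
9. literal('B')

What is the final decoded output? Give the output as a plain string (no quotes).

Answer: WZZZIZZZIZZAZIB

Derivation:
Token 1: literal('W'). Output: "W"
Token 2: literal('Z'). Output: "WZ"
Token 3: backref(off=1, len=2) (overlapping!). Copied 'ZZ' from pos 1. Output: "WZZZ"
Token 4: literal('I'). Output: "WZZZI"
Token 5: backref(off=4, len=5) (overlapping!). Copied 'ZZZIZ' from pos 1. Output: "WZZZIZZZIZ"
Token 6: backref(off=1, len=1). Copied 'Z' from pos 9. Output: "WZZZIZZZIZZ"
Token 7: literal('A'). Output: "WZZZIZZZIZZA"
Token 8: backref(off=5, len=2). Copied 'ZI' from pos 7. Output: "WZZZIZZZIZZAZI"
Token 9: literal('B'). Output: "WZZZIZZZIZZAZIB"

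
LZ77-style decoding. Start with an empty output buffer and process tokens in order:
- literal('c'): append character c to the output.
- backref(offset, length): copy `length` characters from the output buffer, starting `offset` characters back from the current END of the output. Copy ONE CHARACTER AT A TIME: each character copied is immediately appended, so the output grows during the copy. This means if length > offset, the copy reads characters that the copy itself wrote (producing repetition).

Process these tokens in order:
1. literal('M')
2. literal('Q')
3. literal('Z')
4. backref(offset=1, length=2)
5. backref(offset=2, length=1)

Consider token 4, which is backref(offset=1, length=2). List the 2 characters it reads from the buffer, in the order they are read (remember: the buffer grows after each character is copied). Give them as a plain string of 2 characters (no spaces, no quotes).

Token 1: literal('M'). Output: "M"
Token 2: literal('Q'). Output: "MQ"
Token 3: literal('Z'). Output: "MQZ"
Token 4: backref(off=1, len=2). Buffer before: "MQZ" (len 3)
  byte 1: read out[2]='Z', append. Buffer now: "MQZZ"
  byte 2: read out[3]='Z', append. Buffer now: "MQZZZ"

Answer: ZZ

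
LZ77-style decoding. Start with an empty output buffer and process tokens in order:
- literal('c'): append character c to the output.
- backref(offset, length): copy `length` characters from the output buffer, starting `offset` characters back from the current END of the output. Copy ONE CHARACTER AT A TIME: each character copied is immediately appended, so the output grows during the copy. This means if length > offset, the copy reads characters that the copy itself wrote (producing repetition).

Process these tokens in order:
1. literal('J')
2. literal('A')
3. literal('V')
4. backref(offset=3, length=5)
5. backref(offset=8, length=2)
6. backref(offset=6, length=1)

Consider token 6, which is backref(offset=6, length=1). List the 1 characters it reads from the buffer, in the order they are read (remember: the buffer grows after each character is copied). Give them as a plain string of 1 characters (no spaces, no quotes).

Answer: A

Derivation:
Token 1: literal('J'). Output: "J"
Token 2: literal('A'). Output: "JA"
Token 3: literal('V'). Output: "JAV"
Token 4: backref(off=3, len=5) (overlapping!). Copied 'JAVJA' from pos 0. Output: "JAVJAVJA"
Token 5: backref(off=8, len=2). Copied 'JA' from pos 0. Output: "JAVJAVJAJA"
Token 6: backref(off=6, len=1). Buffer before: "JAVJAVJAJA" (len 10)
  byte 1: read out[4]='A', append. Buffer now: "JAVJAVJAJAA"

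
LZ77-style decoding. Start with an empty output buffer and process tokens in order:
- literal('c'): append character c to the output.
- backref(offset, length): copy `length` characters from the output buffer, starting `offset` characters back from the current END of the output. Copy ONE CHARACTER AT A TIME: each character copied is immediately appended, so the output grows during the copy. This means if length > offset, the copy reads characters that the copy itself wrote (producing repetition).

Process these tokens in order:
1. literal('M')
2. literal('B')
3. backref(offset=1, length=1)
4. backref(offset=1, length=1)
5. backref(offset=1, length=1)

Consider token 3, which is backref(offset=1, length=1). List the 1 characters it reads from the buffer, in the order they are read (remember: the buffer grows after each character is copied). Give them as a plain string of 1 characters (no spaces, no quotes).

Token 1: literal('M'). Output: "M"
Token 2: literal('B'). Output: "MB"
Token 3: backref(off=1, len=1). Buffer before: "MB" (len 2)
  byte 1: read out[1]='B', append. Buffer now: "MBB"

Answer: B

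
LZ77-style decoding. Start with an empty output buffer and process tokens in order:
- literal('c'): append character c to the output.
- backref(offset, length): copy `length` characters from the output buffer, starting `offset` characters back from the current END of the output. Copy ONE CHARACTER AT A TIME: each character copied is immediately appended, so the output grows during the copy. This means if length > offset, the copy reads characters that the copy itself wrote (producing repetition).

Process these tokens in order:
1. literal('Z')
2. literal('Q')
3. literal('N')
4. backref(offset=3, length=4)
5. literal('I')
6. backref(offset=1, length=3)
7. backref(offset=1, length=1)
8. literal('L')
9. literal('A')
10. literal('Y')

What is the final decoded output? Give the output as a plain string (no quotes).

Answer: ZQNZQNZIIIIILAY

Derivation:
Token 1: literal('Z'). Output: "Z"
Token 2: literal('Q'). Output: "ZQ"
Token 3: literal('N'). Output: "ZQN"
Token 4: backref(off=3, len=4) (overlapping!). Copied 'ZQNZ' from pos 0. Output: "ZQNZQNZ"
Token 5: literal('I'). Output: "ZQNZQNZI"
Token 6: backref(off=1, len=3) (overlapping!). Copied 'III' from pos 7. Output: "ZQNZQNZIIII"
Token 7: backref(off=1, len=1). Copied 'I' from pos 10. Output: "ZQNZQNZIIIII"
Token 8: literal('L'). Output: "ZQNZQNZIIIIIL"
Token 9: literal('A'). Output: "ZQNZQNZIIIIILA"
Token 10: literal('Y'). Output: "ZQNZQNZIIIIILAY"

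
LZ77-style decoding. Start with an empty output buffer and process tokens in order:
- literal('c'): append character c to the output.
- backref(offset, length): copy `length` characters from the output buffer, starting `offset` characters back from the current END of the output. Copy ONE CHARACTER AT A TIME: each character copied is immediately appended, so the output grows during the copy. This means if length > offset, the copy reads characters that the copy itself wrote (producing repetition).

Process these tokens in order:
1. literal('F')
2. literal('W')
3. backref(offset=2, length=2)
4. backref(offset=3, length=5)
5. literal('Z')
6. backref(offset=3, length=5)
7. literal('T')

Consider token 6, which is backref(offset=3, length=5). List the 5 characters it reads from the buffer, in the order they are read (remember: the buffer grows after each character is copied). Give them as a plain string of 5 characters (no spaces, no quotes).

Answer: WFZWF

Derivation:
Token 1: literal('F'). Output: "F"
Token 2: literal('W'). Output: "FW"
Token 3: backref(off=2, len=2). Copied 'FW' from pos 0. Output: "FWFW"
Token 4: backref(off=3, len=5) (overlapping!). Copied 'WFWWF' from pos 1. Output: "FWFWWFWWF"
Token 5: literal('Z'). Output: "FWFWWFWWFZ"
Token 6: backref(off=3, len=5). Buffer before: "FWFWWFWWFZ" (len 10)
  byte 1: read out[7]='W', append. Buffer now: "FWFWWFWWFZW"
  byte 2: read out[8]='F', append. Buffer now: "FWFWWFWWFZWF"
  byte 3: read out[9]='Z', append. Buffer now: "FWFWWFWWFZWFZ"
  byte 4: read out[10]='W', append. Buffer now: "FWFWWFWWFZWFZW"
  byte 5: read out[11]='F', append. Buffer now: "FWFWWFWWFZWFZWF"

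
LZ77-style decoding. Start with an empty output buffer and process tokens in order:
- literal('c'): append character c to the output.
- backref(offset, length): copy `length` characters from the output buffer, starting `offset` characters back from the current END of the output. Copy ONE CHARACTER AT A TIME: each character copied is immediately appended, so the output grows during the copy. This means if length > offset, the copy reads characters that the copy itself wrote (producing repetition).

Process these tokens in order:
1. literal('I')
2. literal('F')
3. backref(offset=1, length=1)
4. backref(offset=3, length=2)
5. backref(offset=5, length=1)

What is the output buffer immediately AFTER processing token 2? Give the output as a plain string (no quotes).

Token 1: literal('I'). Output: "I"
Token 2: literal('F'). Output: "IF"

Answer: IF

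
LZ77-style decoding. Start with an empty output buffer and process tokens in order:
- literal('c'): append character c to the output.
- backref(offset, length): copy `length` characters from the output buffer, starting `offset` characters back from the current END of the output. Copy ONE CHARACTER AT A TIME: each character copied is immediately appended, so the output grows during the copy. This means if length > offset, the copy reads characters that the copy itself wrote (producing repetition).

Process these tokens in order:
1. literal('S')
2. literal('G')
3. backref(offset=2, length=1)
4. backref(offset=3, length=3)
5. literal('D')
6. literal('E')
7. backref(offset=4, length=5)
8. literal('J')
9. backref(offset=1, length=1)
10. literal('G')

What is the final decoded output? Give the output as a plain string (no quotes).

Token 1: literal('S'). Output: "S"
Token 2: literal('G'). Output: "SG"
Token 3: backref(off=2, len=1). Copied 'S' from pos 0. Output: "SGS"
Token 4: backref(off=3, len=3). Copied 'SGS' from pos 0. Output: "SGSSGS"
Token 5: literal('D'). Output: "SGSSGSD"
Token 6: literal('E'). Output: "SGSSGSDE"
Token 7: backref(off=4, len=5) (overlapping!). Copied 'GSDEG' from pos 4. Output: "SGSSGSDEGSDEG"
Token 8: literal('J'). Output: "SGSSGSDEGSDEGJ"
Token 9: backref(off=1, len=1). Copied 'J' from pos 13. Output: "SGSSGSDEGSDEGJJ"
Token 10: literal('G'). Output: "SGSSGSDEGSDEGJJG"

Answer: SGSSGSDEGSDEGJJG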